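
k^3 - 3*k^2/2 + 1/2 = (k - 1)^2*(k + 1/2)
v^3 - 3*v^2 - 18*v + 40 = (v - 5)*(v - 2)*(v + 4)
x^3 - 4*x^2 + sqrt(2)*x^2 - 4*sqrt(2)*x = x*(x - 4)*(x + sqrt(2))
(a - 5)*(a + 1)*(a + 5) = a^3 + a^2 - 25*a - 25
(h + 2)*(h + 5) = h^2 + 7*h + 10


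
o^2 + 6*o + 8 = (o + 2)*(o + 4)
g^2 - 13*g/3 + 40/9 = (g - 8/3)*(g - 5/3)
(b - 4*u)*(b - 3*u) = b^2 - 7*b*u + 12*u^2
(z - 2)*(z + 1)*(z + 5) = z^3 + 4*z^2 - 7*z - 10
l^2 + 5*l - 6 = (l - 1)*(l + 6)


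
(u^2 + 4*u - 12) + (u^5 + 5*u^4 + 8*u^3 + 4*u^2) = u^5 + 5*u^4 + 8*u^3 + 5*u^2 + 4*u - 12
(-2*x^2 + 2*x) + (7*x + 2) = -2*x^2 + 9*x + 2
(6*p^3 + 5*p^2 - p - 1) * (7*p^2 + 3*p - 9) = 42*p^5 + 53*p^4 - 46*p^3 - 55*p^2 + 6*p + 9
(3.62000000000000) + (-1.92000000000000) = 1.70000000000000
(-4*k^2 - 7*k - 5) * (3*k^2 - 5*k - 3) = -12*k^4 - k^3 + 32*k^2 + 46*k + 15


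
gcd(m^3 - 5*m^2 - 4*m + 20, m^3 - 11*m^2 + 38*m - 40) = m^2 - 7*m + 10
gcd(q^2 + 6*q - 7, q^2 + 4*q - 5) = q - 1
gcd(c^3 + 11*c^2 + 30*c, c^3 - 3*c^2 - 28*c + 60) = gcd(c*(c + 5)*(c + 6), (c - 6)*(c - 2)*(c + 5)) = c + 5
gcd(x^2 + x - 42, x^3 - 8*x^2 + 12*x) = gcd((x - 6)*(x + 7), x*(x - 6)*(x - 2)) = x - 6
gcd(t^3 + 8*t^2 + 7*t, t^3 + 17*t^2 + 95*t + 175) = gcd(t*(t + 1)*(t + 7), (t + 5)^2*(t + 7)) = t + 7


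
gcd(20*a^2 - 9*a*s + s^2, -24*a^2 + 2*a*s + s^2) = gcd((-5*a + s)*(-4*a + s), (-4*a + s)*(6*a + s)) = -4*a + s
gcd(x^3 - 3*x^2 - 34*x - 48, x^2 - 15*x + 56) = x - 8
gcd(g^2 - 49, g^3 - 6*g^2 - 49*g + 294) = g^2 - 49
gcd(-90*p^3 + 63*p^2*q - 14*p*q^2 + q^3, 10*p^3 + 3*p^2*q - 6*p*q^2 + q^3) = 5*p - q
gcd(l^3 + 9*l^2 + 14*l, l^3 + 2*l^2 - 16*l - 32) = l + 2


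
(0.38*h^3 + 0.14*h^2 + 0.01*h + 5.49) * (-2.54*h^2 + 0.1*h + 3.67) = -0.9652*h^5 - 0.3176*h^4 + 1.3832*h^3 - 13.4298*h^2 + 0.5857*h + 20.1483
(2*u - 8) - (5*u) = -3*u - 8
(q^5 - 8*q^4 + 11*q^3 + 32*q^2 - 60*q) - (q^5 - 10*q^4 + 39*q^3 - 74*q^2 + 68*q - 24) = 2*q^4 - 28*q^3 + 106*q^2 - 128*q + 24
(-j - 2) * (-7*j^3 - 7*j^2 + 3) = 7*j^4 + 21*j^3 + 14*j^2 - 3*j - 6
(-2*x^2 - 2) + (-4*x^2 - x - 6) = -6*x^2 - x - 8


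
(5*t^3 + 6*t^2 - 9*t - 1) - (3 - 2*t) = 5*t^3 + 6*t^2 - 7*t - 4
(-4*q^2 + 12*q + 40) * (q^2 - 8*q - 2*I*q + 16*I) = -4*q^4 + 44*q^3 + 8*I*q^3 - 56*q^2 - 88*I*q^2 - 320*q + 112*I*q + 640*I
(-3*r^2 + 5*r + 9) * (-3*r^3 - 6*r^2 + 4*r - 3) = 9*r^5 + 3*r^4 - 69*r^3 - 25*r^2 + 21*r - 27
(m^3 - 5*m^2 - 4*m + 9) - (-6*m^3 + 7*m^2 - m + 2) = 7*m^3 - 12*m^2 - 3*m + 7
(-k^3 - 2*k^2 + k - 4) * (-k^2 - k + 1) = k^5 + 3*k^4 + k^2 + 5*k - 4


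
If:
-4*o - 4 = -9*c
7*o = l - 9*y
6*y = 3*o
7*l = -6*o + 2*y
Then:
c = 4/9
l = 0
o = 0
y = 0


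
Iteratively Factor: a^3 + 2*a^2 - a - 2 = (a - 1)*(a^2 + 3*a + 2) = (a - 1)*(a + 2)*(a + 1)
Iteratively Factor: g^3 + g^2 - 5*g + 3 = (g - 1)*(g^2 + 2*g - 3) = (g - 1)*(g + 3)*(g - 1)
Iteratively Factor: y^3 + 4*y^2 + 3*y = (y + 3)*(y^2 + y) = y*(y + 3)*(y + 1)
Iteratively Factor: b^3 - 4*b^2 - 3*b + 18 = (b - 3)*(b^2 - b - 6) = (b - 3)^2*(b + 2)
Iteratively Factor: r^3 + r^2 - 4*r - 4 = (r - 2)*(r^2 + 3*r + 2) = (r - 2)*(r + 2)*(r + 1)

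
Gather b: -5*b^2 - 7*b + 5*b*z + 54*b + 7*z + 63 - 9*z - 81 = -5*b^2 + b*(5*z + 47) - 2*z - 18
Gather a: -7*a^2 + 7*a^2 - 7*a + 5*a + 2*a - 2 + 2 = 0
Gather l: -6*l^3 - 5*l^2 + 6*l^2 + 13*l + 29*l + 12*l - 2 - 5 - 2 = -6*l^3 + l^2 + 54*l - 9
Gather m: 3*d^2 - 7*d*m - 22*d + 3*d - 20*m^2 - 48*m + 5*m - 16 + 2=3*d^2 - 19*d - 20*m^2 + m*(-7*d - 43) - 14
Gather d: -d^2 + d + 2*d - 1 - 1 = -d^2 + 3*d - 2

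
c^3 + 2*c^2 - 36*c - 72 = (c - 6)*(c + 2)*(c + 6)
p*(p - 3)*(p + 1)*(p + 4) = p^4 + 2*p^3 - 11*p^2 - 12*p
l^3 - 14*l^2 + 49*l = l*(l - 7)^2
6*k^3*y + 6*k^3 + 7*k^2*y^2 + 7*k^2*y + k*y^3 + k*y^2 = (k + y)*(6*k + y)*(k*y + k)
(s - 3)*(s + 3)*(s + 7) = s^3 + 7*s^2 - 9*s - 63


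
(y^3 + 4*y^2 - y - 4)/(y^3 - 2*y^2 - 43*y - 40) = (y^2 + 3*y - 4)/(y^2 - 3*y - 40)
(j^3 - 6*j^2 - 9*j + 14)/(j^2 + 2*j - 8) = (j^3 - 6*j^2 - 9*j + 14)/(j^2 + 2*j - 8)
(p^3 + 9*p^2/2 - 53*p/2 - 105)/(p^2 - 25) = (p^2 + 19*p/2 + 21)/(p + 5)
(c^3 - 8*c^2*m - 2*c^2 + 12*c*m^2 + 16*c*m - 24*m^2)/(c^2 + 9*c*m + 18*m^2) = (c^3 - 8*c^2*m - 2*c^2 + 12*c*m^2 + 16*c*m - 24*m^2)/(c^2 + 9*c*m + 18*m^2)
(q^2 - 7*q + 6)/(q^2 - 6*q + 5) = (q - 6)/(q - 5)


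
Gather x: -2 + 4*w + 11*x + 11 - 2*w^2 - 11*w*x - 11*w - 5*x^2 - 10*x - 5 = -2*w^2 - 7*w - 5*x^2 + x*(1 - 11*w) + 4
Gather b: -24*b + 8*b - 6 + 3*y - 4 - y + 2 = -16*b + 2*y - 8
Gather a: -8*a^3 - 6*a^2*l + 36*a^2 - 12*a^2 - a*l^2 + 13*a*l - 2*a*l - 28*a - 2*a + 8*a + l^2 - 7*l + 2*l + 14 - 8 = -8*a^3 + a^2*(24 - 6*l) + a*(-l^2 + 11*l - 22) + l^2 - 5*l + 6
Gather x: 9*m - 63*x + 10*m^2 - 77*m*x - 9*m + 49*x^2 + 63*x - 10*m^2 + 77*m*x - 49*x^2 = 0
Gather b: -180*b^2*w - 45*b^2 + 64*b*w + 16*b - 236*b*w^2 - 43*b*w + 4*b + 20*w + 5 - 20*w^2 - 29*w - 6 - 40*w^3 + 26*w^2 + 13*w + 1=b^2*(-180*w - 45) + b*(-236*w^2 + 21*w + 20) - 40*w^3 + 6*w^2 + 4*w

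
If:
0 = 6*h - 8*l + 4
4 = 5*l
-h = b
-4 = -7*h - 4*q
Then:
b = -2/5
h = 2/5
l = 4/5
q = 3/10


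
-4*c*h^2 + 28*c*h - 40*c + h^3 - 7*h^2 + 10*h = (-4*c + h)*(h - 5)*(h - 2)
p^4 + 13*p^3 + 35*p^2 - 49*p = p*(p - 1)*(p + 7)^2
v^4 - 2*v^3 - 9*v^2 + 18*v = v*(v - 3)*(v - 2)*(v + 3)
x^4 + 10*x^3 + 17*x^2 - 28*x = x*(x - 1)*(x + 4)*(x + 7)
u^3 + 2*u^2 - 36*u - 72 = (u - 6)*(u + 2)*(u + 6)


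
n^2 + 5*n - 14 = (n - 2)*(n + 7)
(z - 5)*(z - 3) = z^2 - 8*z + 15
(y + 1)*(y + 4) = y^2 + 5*y + 4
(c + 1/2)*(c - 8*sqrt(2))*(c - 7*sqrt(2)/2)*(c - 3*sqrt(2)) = c^4 - 29*sqrt(2)*c^3/2 + c^3/2 - 29*sqrt(2)*c^2/4 + 125*c^2 - 168*sqrt(2)*c + 125*c/2 - 84*sqrt(2)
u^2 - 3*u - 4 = (u - 4)*(u + 1)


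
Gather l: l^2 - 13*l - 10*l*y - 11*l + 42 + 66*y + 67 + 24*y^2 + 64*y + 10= l^2 + l*(-10*y - 24) + 24*y^2 + 130*y + 119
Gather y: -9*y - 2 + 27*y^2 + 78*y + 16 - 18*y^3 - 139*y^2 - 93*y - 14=-18*y^3 - 112*y^2 - 24*y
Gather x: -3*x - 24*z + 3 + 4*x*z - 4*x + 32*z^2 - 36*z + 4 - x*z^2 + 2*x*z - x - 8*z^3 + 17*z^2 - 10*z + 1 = x*(-z^2 + 6*z - 8) - 8*z^3 + 49*z^2 - 70*z + 8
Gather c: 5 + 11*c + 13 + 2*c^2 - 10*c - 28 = 2*c^2 + c - 10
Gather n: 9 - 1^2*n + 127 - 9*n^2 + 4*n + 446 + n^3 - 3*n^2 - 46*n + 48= n^3 - 12*n^2 - 43*n + 630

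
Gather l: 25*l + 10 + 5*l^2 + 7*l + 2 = 5*l^2 + 32*l + 12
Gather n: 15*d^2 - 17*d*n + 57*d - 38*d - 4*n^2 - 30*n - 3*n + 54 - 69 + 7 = 15*d^2 + 19*d - 4*n^2 + n*(-17*d - 33) - 8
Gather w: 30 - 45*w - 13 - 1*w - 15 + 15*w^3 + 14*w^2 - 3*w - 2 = 15*w^3 + 14*w^2 - 49*w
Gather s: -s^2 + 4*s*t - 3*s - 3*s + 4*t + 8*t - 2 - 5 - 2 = -s^2 + s*(4*t - 6) + 12*t - 9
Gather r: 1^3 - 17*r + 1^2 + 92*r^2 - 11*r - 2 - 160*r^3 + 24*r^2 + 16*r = -160*r^3 + 116*r^2 - 12*r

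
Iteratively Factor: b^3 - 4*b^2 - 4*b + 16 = (b - 4)*(b^2 - 4) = (b - 4)*(b - 2)*(b + 2)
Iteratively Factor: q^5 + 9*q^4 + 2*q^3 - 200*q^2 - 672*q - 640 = (q + 2)*(q^4 + 7*q^3 - 12*q^2 - 176*q - 320) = (q + 2)*(q + 4)*(q^3 + 3*q^2 - 24*q - 80) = (q + 2)*(q + 4)^2*(q^2 - q - 20) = (q + 2)*(q + 4)^3*(q - 5)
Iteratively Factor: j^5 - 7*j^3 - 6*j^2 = (j)*(j^4 - 7*j^2 - 6*j) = j*(j - 3)*(j^3 + 3*j^2 + 2*j) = j^2*(j - 3)*(j^2 + 3*j + 2) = j^2*(j - 3)*(j + 1)*(j + 2)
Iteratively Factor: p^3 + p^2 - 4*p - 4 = (p + 1)*(p^2 - 4) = (p - 2)*(p + 1)*(p + 2)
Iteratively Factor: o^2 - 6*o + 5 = (o - 5)*(o - 1)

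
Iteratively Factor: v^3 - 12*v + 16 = (v + 4)*(v^2 - 4*v + 4) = (v - 2)*(v + 4)*(v - 2)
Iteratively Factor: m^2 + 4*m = (m + 4)*(m)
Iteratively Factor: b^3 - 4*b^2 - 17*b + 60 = (b - 5)*(b^2 + b - 12) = (b - 5)*(b + 4)*(b - 3)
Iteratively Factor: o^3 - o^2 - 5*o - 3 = (o + 1)*(o^2 - 2*o - 3) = (o - 3)*(o + 1)*(o + 1)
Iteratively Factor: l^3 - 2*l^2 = (l)*(l^2 - 2*l) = l^2*(l - 2)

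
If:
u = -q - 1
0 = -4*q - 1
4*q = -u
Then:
No Solution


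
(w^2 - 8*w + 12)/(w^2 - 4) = (w - 6)/(w + 2)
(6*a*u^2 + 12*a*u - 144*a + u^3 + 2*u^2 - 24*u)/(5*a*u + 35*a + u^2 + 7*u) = (6*a*u^2 + 12*a*u - 144*a + u^3 + 2*u^2 - 24*u)/(5*a*u + 35*a + u^2 + 7*u)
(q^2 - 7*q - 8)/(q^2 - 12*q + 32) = (q + 1)/(q - 4)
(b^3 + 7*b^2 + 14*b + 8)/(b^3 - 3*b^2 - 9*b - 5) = (b^2 + 6*b + 8)/(b^2 - 4*b - 5)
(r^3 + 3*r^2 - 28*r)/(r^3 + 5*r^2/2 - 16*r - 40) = 2*r*(r + 7)/(2*r^2 + 13*r + 20)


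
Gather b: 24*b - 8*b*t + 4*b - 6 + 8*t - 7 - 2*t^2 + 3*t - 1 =b*(28 - 8*t) - 2*t^2 + 11*t - 14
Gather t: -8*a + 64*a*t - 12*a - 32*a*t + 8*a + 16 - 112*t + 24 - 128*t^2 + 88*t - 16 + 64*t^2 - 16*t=-12*a - 64*t^2 + t*(32*a - 40) + 24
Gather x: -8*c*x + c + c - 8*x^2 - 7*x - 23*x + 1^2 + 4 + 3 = 2*c - 8*x^2 + x*(-8*c - 30) + 8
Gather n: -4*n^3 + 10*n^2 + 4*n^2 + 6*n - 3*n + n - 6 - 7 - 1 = -4*n^3 + 14*n^2 + 4*n - 14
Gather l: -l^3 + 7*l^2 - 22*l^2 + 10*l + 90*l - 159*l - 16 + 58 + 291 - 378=-l^3 - 15*l^2 - 59*l - 45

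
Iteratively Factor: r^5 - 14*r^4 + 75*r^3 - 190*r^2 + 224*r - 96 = (r - 4)*(r^4 - 10*r^3 + 35*r^2 - 50*r + 24) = (r - 4)*(r - 1)*(r^3 - 9*r^2 + 26*r - 24) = (r - 4)^2*(r - 1)*(r^2 - 5*r + 6) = (r - 4)^2*(r - 3)*(r - 1)*(r - 2)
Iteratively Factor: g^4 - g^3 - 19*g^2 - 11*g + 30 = (g - 1)*(g^3 - 19*g - 30) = (g - 5)*(g - 1)*(g^2 + 5*g + 6) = (g - 5)*(g - 1)*(g + 2)*(g + 3)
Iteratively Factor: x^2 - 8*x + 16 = (x - 4)*(x - 4)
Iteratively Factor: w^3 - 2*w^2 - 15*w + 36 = (w - 3)*(w^2 + w - 12) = (w - 3)*(w + 4)*(w - 3)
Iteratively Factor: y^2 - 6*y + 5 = (y - 1)*(y - 5)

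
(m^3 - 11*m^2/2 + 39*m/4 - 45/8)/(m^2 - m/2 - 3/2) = (m^2 - 4*m + 15/4)/(m + 1)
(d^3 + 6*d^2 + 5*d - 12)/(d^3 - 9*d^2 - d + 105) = (d^2 + 3*d - 4)/(d^2 - 12*d + 35)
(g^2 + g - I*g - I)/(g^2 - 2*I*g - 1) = (g + 1)/(g - I)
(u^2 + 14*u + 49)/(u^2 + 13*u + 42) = (u + 7)/(u + 6)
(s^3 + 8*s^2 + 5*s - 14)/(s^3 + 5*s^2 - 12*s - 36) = (s^2 + 6*s - 7)/(s^2 + 3*s - 18)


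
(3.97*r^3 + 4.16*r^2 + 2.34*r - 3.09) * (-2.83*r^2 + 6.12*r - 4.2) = -11.2351*r^5 + 12.5236*r^4 + 2.163*r^3 + 5.5935*r^2 - 28.7388*r + 12.978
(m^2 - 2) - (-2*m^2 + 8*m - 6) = 3*m^2 - 8*m + 4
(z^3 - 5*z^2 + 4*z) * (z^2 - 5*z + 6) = z^5 - 10*z^4 + 35*z^3 - 50*z^2 + 24*z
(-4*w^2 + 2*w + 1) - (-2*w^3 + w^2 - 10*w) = 2*w^3 - 5*w^2 + 12*w + 1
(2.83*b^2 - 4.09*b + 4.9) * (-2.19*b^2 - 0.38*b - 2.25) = -6.1977*b^4 + 7.8817*b^3 - 15.5443*b^2 + 7.3405*b - 11.025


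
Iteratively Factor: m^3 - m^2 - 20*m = (m + 4)*(m^2 - 5*m) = (m - 5)*(m + 4)*(m)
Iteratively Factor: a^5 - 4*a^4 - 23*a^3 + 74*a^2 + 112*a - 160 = (a - 5)*(a^4 + a^3 - 18*a^2 - 16*a + 32) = (a - 5)*(a - 1)*(a^3 + 2*a^2 - 16*a - 32) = (a - 5)*(a - 1)*(a + 4)*(a^2 - 2*a - 8) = (a - 5)*(a - 1)*(a + 2)*(a + 4)*(a - 4)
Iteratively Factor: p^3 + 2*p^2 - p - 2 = (p - 1)*(p^2 + 3*p + 2) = (p - 1)*(p + 1)*(p + 2)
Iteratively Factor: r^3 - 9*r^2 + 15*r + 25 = (r + 1)*(r^2 - 10*r + 25) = (r - 5)*(r + 1)*(r - 5)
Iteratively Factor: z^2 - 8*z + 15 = (z - 3)*(z - 5)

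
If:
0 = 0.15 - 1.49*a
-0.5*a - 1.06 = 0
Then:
No Solution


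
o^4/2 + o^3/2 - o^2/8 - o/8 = o*(o/2 + 1/2)*(o - 1/2)*(o + 1/2)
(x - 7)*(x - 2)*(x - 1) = x^3 - 10*x^2 + 23*x - 14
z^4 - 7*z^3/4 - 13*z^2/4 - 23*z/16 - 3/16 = (z - 3)*(z + 1/4)*(z + 1/2)^2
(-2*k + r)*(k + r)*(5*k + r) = -10*k^3 - 7*k^2*r + 4*k*r^2 + r^3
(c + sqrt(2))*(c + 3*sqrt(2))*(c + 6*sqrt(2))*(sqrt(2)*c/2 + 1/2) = sqrt(2)*c^4/2 + 21*c^3/2 + 32*sqrt(2)*c^2 + 63*c + 18*sqrt(2)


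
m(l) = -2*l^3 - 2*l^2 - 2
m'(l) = -6*l^2 - 4*l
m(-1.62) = 1.25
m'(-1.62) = -9.27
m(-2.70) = 22.79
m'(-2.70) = -32.94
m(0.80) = -4.30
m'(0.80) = -7.04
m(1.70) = -17.61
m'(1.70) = -24.14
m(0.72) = -3.78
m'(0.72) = -5.99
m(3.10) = -80.80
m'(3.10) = -70.06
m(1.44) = -12.12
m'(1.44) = -18.20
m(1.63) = -15.98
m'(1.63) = -22.46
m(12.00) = -3746.00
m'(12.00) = -912.00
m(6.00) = -506.00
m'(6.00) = -240.00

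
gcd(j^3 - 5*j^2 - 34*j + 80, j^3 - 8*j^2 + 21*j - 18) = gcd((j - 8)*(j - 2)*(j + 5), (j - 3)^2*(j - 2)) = j - 2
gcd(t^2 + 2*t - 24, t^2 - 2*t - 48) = t + 6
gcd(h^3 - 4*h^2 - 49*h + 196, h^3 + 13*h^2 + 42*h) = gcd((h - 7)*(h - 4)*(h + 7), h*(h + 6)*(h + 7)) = h + 7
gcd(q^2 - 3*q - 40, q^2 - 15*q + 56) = q - 8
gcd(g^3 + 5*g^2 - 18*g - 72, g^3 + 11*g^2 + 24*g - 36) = g + 6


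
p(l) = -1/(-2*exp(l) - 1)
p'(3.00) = -0.02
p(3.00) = 0.02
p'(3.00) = -0.02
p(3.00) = 0.02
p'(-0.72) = -0.25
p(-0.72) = 0.51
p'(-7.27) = -0.00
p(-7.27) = 1.00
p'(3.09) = -0.02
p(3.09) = 0.02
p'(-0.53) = -0.25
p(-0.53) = 0.46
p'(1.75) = -0.07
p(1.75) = 0.08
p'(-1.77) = -0.19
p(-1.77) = 0.75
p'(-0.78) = -0.25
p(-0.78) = 0.52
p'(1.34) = -0.10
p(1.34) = 0.12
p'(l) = -2*exp(l)/(-2*exp(l) - 1)^2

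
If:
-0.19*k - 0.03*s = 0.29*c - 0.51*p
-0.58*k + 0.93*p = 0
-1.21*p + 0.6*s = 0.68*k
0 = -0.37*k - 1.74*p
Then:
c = 0.00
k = 0.00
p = 0.00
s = 0.00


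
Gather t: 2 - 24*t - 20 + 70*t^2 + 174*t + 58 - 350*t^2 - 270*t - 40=-280*t^2 - 120*t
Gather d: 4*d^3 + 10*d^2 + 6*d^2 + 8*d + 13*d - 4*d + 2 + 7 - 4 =4*d^3 + 16*d^2 + 17*d + 5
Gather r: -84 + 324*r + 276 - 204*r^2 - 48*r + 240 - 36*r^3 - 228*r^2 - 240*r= -36*r^3 - 432*r^2 + 36*r + 432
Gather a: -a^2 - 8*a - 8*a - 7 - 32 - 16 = -a^2 - 16*a - 55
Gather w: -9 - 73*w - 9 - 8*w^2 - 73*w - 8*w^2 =-16*w^2 - 146*w - 18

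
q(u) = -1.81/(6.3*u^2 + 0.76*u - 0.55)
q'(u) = -1.81*(-12.6*u - 0.76)/(6.3*u^2 + 0.76*u - 0.55)^2 = (22.806*u + 1.3756)/(6.3*u^2 + 0.76*u - 0.55)^2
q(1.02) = -0.27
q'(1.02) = 0.54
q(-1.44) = -0.16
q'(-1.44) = -0.24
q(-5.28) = -0.01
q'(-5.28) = -0.00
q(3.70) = -0.02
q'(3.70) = 0.01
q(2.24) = -0.06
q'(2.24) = 0.05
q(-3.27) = -0.03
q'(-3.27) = -0.02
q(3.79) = -0.02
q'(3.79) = 0.01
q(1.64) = -0.10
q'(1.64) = 0.12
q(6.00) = -0.01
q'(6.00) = 0.00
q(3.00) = -0.03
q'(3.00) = 0.02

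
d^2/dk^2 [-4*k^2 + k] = -8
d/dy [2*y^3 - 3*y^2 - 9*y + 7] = 6*y^2 - 6*y - 9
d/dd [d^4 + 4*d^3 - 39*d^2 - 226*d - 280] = 4*d^3 + 12*d^2 - 78*d - 226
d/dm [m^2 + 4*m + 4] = 2*m + 4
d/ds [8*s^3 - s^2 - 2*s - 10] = 24*s^2 - 2*s - 2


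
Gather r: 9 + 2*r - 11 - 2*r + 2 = 0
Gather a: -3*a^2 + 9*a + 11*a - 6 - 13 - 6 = -3*a^2 + 20*a - 25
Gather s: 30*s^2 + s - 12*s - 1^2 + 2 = 30*s^2 - 11*s + 1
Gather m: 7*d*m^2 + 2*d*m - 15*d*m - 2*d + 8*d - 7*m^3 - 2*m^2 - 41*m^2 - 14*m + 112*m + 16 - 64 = 6*d - 7*m^3 + m^2*(7*d - 43) + m*(98 - 13*d) - 48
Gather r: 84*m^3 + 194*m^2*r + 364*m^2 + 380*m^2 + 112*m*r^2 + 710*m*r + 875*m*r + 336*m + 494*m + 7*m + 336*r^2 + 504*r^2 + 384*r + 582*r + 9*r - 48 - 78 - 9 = 84*m^3 + 744*m^2 + 837*m + r^2*(112*m + 840) + r*(194*m^2 + 1585*m + 975) - 135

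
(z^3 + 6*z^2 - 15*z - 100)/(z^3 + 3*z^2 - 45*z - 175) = (z - 4)/(z - 7)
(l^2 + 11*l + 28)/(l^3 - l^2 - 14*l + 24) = (l + 7)/(l^2 - 5*l + 6)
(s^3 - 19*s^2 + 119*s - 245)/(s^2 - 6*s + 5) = (s^2 - 14*s + 49)/(s - 1)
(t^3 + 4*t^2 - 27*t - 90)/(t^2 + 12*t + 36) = (t^2 - 2*t - 15)/(t + 6)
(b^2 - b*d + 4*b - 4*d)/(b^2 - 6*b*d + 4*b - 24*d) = (b - d)/(b - 6*d)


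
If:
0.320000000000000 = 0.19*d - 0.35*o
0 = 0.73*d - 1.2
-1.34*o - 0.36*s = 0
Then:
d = 1.64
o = -0.02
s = 0.08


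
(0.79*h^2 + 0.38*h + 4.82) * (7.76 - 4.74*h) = -3.7446*h^3 + 4.3292*h^2 - 19.898*h + 37.4032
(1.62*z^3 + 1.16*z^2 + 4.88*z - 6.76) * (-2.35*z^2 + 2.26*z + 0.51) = -3.807*z^5 + 0.9352*z^4 - 8.0202*z^3 + 27.5064*z^2 - 12.7888*z - 3.4476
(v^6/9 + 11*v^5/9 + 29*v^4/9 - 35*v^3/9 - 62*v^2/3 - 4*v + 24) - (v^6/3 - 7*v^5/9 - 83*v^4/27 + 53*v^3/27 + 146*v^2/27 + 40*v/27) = -2*v^6/9 + 2*v^5 + 170*v^4/27 - 158*v^3/27 - 704*v^2/27 - 148*v/27 + 24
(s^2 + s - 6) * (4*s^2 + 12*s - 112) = 4*s^4 + 16*s^3 - 124*s^2 - 184*s + 672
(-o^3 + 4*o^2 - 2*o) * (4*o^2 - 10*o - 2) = -4*o^5 + 26*o^4 - 46*o^3 + 12*o^2 + 4*o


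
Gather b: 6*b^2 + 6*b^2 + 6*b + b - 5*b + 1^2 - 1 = 12*b^2 + 2*b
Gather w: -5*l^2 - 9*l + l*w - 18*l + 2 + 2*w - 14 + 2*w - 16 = -5*l^2 - 27*l + w*(l + 4) - 28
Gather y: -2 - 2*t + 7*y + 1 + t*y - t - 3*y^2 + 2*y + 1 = -3*t - 3*y^2 + y*(t + 9)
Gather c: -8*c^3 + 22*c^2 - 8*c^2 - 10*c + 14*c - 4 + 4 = -8*c^3 + 14*c^2 + 4*c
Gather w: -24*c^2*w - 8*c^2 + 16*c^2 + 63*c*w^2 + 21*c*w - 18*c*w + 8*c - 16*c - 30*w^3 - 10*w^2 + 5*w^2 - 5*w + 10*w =8*c^2 - 8*c - 30*w^3 + w^2*(63*c - 5) + w*(-24*c^2 + 3*c + 5)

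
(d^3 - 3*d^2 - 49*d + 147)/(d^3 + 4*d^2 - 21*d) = (d - 7)/d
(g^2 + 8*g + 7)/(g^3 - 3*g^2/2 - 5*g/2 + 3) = 2*(g^2 + 8*g + 7)/(2*g^3 - 3*g^2 - 5*g + 6)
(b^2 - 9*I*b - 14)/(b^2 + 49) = (b - 2*I)/(b + 7*I)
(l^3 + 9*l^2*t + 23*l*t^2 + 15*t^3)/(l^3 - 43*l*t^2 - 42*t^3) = (-l^2 - 8*l*t - 15*t^2)/(-l^2 + l*t + 42*t^2)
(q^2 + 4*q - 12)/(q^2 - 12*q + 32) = (q^2 + 4*q - 12)/(q^2 - 12*q + 32)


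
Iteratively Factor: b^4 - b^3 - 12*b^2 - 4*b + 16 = (b - 1)*(b^3 - 12*b - 16) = (b - 1)*(b + 2)*(b^2 - 2*b - 8) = (b - 1)*(b + 2)^2*(b - 4)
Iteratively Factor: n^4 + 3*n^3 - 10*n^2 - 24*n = (n)*(n^3 + 3*n^2 - 10*n - 24) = n*(n - 3)*(n^2 + 6*n + 8) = n*(n - 3)*(n + 2)*(n + 4)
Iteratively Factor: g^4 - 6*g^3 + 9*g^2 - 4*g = (g - 1)*(g^3 - 5*g^2 + 4*g) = g*(g - 1)*(g^2 - 5*g + 4) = g*(g - 4)*(g - 1)*(g - 1)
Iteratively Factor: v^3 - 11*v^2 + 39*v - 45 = (v - 3)*(v^2 - 8*v + 15) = (v - 5)*(v - 3)*(v - 3)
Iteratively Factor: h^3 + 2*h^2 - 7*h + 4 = (h - 1)*(h^2 + 3*h - 4) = (h - 1)*(h + 4)*(h - 1)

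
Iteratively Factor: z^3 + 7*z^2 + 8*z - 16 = (z + 4)*(z^2 + 3*z - 4) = (z - 1)*(z + 4)*(z + 4)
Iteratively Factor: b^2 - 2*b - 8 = (b + 2)*(b - 4)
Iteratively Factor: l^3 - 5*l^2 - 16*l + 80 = (l - 4)*(l^2 - l - 20) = (l - 4)*(l + 4)*(l - 5)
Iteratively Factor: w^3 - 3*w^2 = (w)*(w^2 - 3*w) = w*(w - 3)*(w)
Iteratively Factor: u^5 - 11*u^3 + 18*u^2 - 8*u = (u - 1)*(u^4 + u^3 - 10*u^2 + 8*u) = (u - 2)*(u - 1)*(u^3 + 3*u^2 - 4*u) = (u - 2)*(u - 1)^2*(u^2 + 4*u) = u*(u - 2)*(u - 1)^2*(u + 4)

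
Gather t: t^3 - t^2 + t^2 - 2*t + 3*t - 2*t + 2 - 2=t^3 - t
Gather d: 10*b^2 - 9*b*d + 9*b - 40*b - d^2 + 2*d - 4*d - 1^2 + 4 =10*b^2 - 31*b - d^2 + d*(-9*b - 2) + 3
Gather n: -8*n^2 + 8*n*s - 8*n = -8*n^2 + n*(8*s - 8)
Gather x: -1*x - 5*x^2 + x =-5*x^2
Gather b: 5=5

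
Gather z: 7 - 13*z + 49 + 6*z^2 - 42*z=6*z^2 - 55*z + 56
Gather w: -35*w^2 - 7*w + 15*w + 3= -35*w^2 + 8*w + 3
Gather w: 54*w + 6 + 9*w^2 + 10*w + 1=9*w^2 + 64*w + 7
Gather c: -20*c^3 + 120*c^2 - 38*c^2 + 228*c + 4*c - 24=-20*c^3 + 82*c^2 + 232*c - 24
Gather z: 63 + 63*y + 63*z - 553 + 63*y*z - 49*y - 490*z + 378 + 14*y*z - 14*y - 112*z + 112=z*(77*y - 539)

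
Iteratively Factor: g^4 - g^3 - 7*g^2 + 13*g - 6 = (g - 1)*(g^3 - 7*g + 6) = (g - 1)*(g + 3)*(g^2 - 3*g + 2) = (g - 1)^2*(g + 3)*(g - 2)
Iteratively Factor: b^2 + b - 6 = (b + 3)*(b - 2)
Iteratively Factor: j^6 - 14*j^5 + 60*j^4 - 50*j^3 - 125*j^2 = (j + 1)*(j^5 - 15*j^4 + 75*j^3 - 125*j^2) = (j - 5)*(j + 1)*(j^4 - 10*j^3 + 25*j^2) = (j - 5)^2*(j + 1)*(j^3 - 5*j^2) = j*(j - 5)^2*(j + 1)*(j^2 - 5*j) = j*(j - 5)^3*(j + 1)*(j)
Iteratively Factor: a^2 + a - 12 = (a - 3)*(a + 4)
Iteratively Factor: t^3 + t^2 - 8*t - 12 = (t - 3)*(t^2 + 4*t + 4) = (t - 3)*(t + 2)*(t + 2)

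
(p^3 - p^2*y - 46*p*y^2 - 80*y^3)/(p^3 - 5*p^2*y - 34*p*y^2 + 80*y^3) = (-p - 2*y)/(-p + 2*y)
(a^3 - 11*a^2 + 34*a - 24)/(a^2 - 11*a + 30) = (a^2 - 5*a + 4)/(a - 5)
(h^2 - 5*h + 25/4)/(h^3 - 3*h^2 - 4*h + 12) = (h^2 - 5*h + 25/4)/(h^3 - 3*h^2 - 4*h + 12)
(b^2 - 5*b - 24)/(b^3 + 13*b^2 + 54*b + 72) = (b - 8)/(b^2 + 10*b + 24)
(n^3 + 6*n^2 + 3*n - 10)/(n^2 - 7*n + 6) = (n^2 + 7*n + 10)/(n - 6)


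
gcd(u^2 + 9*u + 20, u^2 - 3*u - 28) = u + 4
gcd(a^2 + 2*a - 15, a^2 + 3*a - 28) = 1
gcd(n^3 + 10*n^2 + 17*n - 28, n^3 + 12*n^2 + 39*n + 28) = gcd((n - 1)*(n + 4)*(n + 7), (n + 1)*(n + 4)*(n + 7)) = n^2 + 11*n + 28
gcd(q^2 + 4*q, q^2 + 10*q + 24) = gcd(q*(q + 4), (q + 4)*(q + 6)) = q + 4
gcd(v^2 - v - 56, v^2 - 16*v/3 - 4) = 1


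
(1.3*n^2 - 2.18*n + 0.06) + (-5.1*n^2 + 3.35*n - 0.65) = -3.8*n^2 + 1.17*n - 0.59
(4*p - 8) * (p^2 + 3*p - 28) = 4*p^3 + 4*p^2 - 136*p + 224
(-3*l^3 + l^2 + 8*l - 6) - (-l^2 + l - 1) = -3*l^3 + 2*l^2 + 7*l - 5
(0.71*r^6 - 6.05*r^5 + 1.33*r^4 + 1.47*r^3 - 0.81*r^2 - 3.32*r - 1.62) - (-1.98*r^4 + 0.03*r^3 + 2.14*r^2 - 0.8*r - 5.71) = 0.71*r^6 - 6.05*r^5 + 3.31*r^4 + 1.44*r^3 - 2.95*r^2 - 2.52*r + 4.09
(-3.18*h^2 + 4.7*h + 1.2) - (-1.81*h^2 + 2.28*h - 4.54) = -1.37*h^2 + 2.42*h + 5.74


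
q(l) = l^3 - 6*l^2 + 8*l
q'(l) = 3*l^2 - 12*l + 8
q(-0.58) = -6.85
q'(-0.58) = 15.97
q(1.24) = 2.60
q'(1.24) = -2.27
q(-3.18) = -118.27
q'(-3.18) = 76.50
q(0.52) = 2.68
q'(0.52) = 2.57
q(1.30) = 2.46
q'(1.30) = -2.53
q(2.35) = -1.36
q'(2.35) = -3.63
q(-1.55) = -30.54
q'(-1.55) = 33.81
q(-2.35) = -64.91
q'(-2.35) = 52.77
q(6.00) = 48.00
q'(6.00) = 44.00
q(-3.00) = -105.00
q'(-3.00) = 71.00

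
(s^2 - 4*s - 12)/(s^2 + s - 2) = (s - 6)/(s - 1)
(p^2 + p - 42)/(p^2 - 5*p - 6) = (p + 7)/(p + 1)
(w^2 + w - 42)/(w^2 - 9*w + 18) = (w + 7)/(w - 3)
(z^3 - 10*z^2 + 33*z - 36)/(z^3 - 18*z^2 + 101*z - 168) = (z^2 - 7*z + 12)/(z^2 - 15*z + 56)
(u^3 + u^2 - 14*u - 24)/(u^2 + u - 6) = (u^2 - 2*u - 8)/(u - 2)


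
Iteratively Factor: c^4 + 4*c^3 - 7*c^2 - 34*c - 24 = (c + 1)*(c^3 + 3*c^2 - 10*c - 24) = (c + 1)*(c + 4)*(c^2 - c - 6) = (c + 1)*(c + 2)*(c + 4)*(c - 3)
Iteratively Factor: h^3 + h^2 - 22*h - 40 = (h + 2)*(h^2 - h - 20) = (h + 2)*(h + 4)*(h - 5)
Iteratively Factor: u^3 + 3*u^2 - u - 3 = (u + 1)*(u^2 + 2*u - 3) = (u - 1)*(u + 1)*(u + 3)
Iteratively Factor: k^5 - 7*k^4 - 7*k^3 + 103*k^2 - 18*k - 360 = (k - 4)*(k^4 - 3*k^3 - 19*k^2 + 27*k + 90) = (k - 4)*(k + 3)*(k^3 - 6*k^2 - k + 30) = (k - 4)*(k + 2)*(k + 3)*(k^2 - 8*k + 15) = (k - 5)*(k - 4)*(k + 2)*(k + 3)*(k - 3)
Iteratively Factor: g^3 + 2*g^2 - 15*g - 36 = (g + 3)*(g^2 - g - 12) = (g + 3)^2*(g - 4)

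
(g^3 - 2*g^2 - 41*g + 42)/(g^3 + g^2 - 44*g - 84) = (g - 1)/(g + 2)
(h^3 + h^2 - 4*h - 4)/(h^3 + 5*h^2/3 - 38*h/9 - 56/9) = 9*(h^2 + 3*h + 2)/(9*h^2 + 33*h + 28)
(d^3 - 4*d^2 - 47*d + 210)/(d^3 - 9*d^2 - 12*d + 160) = (d^2 + d - 42)/(d^2 - 4*d - 32)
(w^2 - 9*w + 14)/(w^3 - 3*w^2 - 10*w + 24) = (w - 7)/(w^2 - w - 12)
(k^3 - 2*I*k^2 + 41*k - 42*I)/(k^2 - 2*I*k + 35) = (k^2 + 5*I*k + 6)/(k + 5*I)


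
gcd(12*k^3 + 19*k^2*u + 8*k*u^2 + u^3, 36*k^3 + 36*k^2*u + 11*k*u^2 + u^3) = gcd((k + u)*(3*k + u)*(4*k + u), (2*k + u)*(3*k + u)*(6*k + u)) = 3*k + u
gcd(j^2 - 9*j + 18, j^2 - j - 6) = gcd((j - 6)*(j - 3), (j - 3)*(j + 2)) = j - 3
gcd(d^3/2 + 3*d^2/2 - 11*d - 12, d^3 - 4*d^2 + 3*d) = 1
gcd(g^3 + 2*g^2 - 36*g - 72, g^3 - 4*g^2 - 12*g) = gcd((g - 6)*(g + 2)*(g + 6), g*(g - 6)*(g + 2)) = g^2 - 4*g - 12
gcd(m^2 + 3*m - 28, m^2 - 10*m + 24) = m - 4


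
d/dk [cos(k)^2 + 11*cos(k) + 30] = -(2*cos(k) + 11)*sin(k)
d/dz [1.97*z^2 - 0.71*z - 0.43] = 3.94*z - 0.71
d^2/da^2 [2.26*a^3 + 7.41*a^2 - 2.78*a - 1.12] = 13.56*a + 14.82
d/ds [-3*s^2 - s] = -6*s - 1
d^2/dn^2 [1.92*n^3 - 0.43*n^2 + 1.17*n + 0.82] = 11.52*n - 0.86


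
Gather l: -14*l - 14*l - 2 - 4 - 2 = -28*l - 8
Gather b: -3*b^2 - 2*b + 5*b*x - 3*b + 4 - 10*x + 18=-3*b^2 + b*(5*x - 5) - 10*x + 22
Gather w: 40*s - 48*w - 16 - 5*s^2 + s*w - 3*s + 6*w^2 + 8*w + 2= -5*s^2 + 37*s + 6*w^2 + w*(s - 40) - 14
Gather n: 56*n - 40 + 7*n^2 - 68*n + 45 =7*n^2 - 12*n + 5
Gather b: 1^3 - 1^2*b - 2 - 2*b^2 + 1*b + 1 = -2*b^2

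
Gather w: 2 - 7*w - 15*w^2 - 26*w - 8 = -15*w^2 - 33*w - 6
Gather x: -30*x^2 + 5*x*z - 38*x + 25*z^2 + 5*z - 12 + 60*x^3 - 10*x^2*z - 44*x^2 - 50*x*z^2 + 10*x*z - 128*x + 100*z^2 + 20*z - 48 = 60*x^3 + x^2*(-10*z - 74) + x*(-50*z^2 + 15*z - 166) + 125*z^2 + 25*z - 60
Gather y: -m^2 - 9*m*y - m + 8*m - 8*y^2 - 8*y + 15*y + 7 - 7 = -m^2 + 7*m - 8*y^2 + y*(7 - 9*m)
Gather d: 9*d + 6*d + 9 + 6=15*d + 15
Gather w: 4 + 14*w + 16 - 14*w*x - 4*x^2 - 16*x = w*(14 - 14*x) - 4*x^2 - 16*x + 20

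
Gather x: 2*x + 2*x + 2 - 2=4*x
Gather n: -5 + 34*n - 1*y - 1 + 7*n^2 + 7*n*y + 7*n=7*n^2 + n*(7*y + 41) - y - 6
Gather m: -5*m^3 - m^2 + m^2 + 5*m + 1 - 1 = -5*m^3 + 5*m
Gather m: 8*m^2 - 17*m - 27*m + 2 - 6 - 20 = 8*m^2 - 44*m - 24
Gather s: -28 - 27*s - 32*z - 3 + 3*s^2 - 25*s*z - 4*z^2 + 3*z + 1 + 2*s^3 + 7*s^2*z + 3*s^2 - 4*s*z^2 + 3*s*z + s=2*s^3 + s^2*(7*z + 6) + s*(-4*z^2 - 22*z - 26) - 4*z^2 - 29*z - 30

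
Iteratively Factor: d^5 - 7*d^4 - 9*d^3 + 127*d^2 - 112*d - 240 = (d - 5)*(d^4 - 2*d^3 - 19*d^2 + 32*d + 48) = (d - 5)*(d - 4)*(d^3 + 2*d^2 - 11*d - 12) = (d - 5)*(d - 4)*(d + 1)*(d^2 + d - 12) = (d - 5)*(d - 4)*(d - 3)*(d + 1)*(d + 4)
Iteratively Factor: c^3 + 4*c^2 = (c)*(c^2 + 4*c) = c^2*(c + 4)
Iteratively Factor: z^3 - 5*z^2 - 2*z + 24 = (z - 4)*(z^2 - z - 6) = (z - 4)*(z + 2)*(z - 3)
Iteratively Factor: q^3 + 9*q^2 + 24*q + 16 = (q + 4)*(q^2 + 5*q + 4) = (q + 4)^2*(q + 1)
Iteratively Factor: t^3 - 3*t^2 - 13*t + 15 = (t - 5)*(t^2 + 2*t - 3) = (t - 5)*(t + 3)*(t - 1)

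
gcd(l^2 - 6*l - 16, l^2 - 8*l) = l - 8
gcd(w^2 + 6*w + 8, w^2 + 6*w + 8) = w^2 + 6*w + 8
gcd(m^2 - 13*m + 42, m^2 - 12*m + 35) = m - 7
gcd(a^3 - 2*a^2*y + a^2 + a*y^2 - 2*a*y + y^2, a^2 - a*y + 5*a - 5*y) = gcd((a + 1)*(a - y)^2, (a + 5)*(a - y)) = -a + y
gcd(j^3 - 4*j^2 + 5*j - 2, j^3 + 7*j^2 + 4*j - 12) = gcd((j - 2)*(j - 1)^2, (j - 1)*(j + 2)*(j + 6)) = j - 1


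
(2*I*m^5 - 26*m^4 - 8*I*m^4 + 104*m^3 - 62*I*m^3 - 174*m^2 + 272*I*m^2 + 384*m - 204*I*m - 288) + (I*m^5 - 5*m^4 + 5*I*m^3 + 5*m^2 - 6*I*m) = 3*I*m^5 - 31*m^4 - 8*I*m^4 + 104*m^3 - 57*I*m^3 - 169*m^2 + 272*I*m^2 + 384*m - 210*I*m - 288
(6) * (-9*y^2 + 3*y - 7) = -54*y^2 + 18*y - 42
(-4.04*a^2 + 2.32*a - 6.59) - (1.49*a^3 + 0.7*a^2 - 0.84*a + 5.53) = -1.49*a^3 - 4.74*a^2 + 3.16*a - 12.12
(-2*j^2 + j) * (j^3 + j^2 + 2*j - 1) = -2*j^5 - j^4 - 3*j^3 + 4*j^2 - j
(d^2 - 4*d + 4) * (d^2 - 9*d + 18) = d^4 - 13*d^3 + 58*d^2 - 108*d + 72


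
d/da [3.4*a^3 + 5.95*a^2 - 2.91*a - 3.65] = 10.2*a^2 + 11.9*a - 2.91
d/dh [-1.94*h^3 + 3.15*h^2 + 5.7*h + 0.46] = -5.82*h^2 + 6.3*h + 5.7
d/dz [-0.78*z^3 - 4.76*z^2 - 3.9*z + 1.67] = -2.34*z^2 - 9.52*z - 3.9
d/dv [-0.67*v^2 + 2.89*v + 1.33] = 2.89 - 1.34*v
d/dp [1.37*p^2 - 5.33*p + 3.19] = 2.74*p - 5.33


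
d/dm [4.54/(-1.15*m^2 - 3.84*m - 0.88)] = (10.442*m + 17.4336)/(1.15*m^2 + 3.84*m + 0.88)^2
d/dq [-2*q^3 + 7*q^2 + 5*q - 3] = -6*q^2 + 14*q + 5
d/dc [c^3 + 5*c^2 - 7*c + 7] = 3*c^2 + 10*c - 7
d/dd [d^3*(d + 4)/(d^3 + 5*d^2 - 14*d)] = d*(d^3 + 10*d^2 - 22*d - 112)/(d^4 + 10*d^3 - 3*d^2 - 140*d + 196)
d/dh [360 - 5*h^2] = -10*h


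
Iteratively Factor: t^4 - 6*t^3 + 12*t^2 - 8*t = (t)*(t^3 - 6*t^2 + 12*t - 8) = t*(t - 2)*(t^2 - 4*t + 4) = t*(t - 2)^2*(t - 2)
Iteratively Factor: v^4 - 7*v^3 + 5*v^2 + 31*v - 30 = (v - 3)*(v^3 - 4*v^2 - 7*v + 10) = (v - 3)*(v - 1)*(v^2 - 3*v - 10) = (v - 5)*(v - 3)*(v - 1)*(v + 2)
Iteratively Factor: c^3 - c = (c)*(c^2 - 1) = c*(c - 1)*(c + 1)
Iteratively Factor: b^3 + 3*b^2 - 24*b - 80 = (b + 4)*(b^2 - b - 20) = (b - 5)*(b + 4)*(b + 4)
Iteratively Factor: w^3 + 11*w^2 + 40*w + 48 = (w + 4)*(w^2 + 7*w + 12) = (w + 4)^2*(w + 3)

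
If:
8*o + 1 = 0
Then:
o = -1/8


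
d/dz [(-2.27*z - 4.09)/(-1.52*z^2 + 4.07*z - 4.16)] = (-3.4504*z^2 - 12.4336*z + 26.0895)/(2.3104*z^4 - 12.3728*z^3 + 29.2113*z^2 - 33.8624*z + 17.3056)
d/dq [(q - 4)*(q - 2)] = 2*q - 6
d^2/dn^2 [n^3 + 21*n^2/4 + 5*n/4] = 6*n + 21/2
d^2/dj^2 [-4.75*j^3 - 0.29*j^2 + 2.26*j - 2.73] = -28.5*j - 0.58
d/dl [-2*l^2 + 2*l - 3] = 2 - 4*l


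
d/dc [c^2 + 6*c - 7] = 2*c + 6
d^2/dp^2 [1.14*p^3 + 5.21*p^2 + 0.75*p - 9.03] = 6.84*p + 10.42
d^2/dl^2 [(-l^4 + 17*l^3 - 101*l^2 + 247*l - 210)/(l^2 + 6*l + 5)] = 2*(-l^6 - 18*l^5 - 123*l^4 + 1140*l^3 + 2265*l^2 - 6210*l - 16445)/(l^6 + 18*l^5 + 123*l^4 + 396*l^3 + 615*l^2 + 450*l + 125)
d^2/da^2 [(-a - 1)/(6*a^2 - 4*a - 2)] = (4*(a + 1)*(3*a - 1)^2 + (9*a + 1)*(-3*a^2 + 2*a + 1))/(-3*a^2 + 2*a + 1)^3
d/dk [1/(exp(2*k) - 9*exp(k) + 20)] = (9 - 2*exp(k))*exp(k)/(exp(2*k) - 9*exp(k) + 20)^2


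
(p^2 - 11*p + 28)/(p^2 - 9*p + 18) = (p^2 - 11*p + 28)/(p^2 - 9*p + 18)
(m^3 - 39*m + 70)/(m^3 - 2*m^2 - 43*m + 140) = (m - 2)/(m - 4)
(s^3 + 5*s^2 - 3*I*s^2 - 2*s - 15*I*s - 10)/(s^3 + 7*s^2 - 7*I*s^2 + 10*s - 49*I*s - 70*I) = (s^2 - 3*I*s - 2)/(s^2 + s*(2 - 7*I) - 14*I)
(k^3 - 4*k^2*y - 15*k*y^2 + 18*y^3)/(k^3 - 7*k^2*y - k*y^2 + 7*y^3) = (-k^2 + 3*k*y + 18*y^2)/(-k^2 + 6*k*y + 7*y^2)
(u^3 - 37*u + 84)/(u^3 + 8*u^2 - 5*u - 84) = (u - 4)/(u + 4)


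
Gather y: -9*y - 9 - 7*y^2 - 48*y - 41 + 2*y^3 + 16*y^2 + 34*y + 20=2*y^3 + 9*y^2 - 23*y - 30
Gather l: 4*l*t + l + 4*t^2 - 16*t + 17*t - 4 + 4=l*(4*t + 1) + 4*t^2 + t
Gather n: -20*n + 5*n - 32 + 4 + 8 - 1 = -15*n - 21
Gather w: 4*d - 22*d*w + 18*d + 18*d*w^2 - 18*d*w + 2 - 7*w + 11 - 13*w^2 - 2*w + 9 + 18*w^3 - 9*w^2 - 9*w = 22*d + 18*w^3 + w^2*(18*d - 22) + w*(-40*d - 18) + 22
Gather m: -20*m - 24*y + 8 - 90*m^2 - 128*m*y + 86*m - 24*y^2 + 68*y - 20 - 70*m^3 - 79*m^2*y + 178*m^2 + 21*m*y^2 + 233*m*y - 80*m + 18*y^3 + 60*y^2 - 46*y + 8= -70*m^3 + m^2*(88 - 79*y) + m*(21*y^2 + 105*y - 14) + 18*y^3 + 36*y^2 - 2*y - 4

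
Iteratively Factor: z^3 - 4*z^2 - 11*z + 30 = (z - 5)*(z^2 + z - 6) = (z - 5)*(z + 3)*(z - 2)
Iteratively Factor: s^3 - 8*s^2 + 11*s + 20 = (s - 5)*(s^2 - 3*s - 4) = (s - 5)*(s - 4)*(s + 1)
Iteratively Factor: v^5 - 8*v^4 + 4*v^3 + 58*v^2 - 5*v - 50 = (v + 2)*(v^4 - 10*v^3 + 24*v^2 + 10*v - 25) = (v - 5)*(v + 2)*(v^3 - 5*v^2 - v + 5) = (v - 5)*(v - 1)*(v + 2)*(v^2 - 4*v - 5) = (v - 5)^2*(v - 1)*(v + 2)*(v + 1)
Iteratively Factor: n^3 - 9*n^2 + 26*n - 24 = (n - 2)*(n^2 - 7*n + 12) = (n - 3)*(n - 2)*(n - 4)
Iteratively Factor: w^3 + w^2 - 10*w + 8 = (w + 4)*(w^2 - 3*w + 2) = (w - 2)*(w + 4)*(w - 1)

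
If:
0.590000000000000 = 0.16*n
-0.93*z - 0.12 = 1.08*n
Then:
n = 3.69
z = -4.41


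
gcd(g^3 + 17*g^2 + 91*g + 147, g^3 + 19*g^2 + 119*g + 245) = g^2 + 14*g + 49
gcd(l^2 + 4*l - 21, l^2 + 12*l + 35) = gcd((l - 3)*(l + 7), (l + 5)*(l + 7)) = l + 7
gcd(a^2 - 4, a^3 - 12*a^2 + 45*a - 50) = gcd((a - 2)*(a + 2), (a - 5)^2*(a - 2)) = a - 2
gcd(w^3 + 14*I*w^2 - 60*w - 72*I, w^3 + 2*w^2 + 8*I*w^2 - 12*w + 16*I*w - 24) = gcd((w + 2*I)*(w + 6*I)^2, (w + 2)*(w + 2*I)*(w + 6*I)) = w^2 + 8*I*w - 12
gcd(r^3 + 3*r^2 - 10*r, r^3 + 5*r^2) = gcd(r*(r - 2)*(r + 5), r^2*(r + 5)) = r^2 + 5*r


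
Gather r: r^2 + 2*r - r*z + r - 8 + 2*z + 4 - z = r^2 + r*(3 - z) + z - 4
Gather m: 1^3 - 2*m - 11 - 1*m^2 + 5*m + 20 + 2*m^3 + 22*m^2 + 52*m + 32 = 2*m^3 + 21*m^2 + 55*m + 42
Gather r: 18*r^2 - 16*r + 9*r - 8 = 18*r^2 - 7*r - 8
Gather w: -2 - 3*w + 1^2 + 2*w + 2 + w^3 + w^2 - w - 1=w^3 + w^2 - 2*w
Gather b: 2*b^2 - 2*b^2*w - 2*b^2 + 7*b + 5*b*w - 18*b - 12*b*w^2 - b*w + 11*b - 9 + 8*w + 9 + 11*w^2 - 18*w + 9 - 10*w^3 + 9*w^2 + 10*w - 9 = -2*b^2*w + b*(-12*w^2 + 4*w) - 10*w^3 + 20*w^2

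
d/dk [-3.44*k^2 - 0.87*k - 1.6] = -6.88*k - 0.87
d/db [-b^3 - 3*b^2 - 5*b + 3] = -3*b^2 - 6*b - 5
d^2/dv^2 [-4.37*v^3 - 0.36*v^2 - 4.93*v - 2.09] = -26.22*v - 0.72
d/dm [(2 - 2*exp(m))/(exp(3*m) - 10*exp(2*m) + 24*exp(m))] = 2*(2*exp(3*m) - 13*exp(2*m) + 20*exp(m) - 24)*exp(-m)/(exp(4*m) - 20*exp(3*m) + 148*exp(2*m) - 480*exp(m) + 576)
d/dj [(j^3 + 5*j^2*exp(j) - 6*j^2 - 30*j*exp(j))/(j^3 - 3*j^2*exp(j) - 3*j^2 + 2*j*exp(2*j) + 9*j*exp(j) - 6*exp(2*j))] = (-j*(j^2 + 5*j*exp(j) - 6*j - 30*exp(j))*(-3*j^2*exp(j) + 3*j^2 + 4*j*exp(2*j) + 3*j*exp(j) - 6*j - 10*exp(2*j) + 9*exp(j)) + (5*j^2*exp(j) + 3*j^2 - 20*j*exp(j) - 12*j - 30*exp(j))*(j^3 - 3*j^2*exp(j) - 3*j^2 + 2*j*exp(2*j) + 9*j*exp(j) - 6*exp(2*j)))/(j^3 - 3*j^2*exp(j) - 3*j^2 + 2*j*exp(2*j) + 9*j*exp(j) - 6*exp(2*j))^2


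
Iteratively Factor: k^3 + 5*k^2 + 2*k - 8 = (k + 4)*(k^2 + k - 2) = (k + 2)*(k + 4)*(k - 1)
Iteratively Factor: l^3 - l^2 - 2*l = (l)*(l^2 - l - 2) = l*(l - 2)*(l + 1)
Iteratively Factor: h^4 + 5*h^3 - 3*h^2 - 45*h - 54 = (h - 3)*(h^3 + 8*h^2 + 21*h + 18) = (h - 3)*(h + 3)*(h^2 + 5*h + 6) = (h - 3)*(h + 3)^2*(h + 2)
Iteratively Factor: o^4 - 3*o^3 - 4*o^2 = (o)*(o^3 - 3*o^2 - 4*o) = o*(o + 1)*(o^2 - 4*o) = o*(o - 4)*(o + 1)*(o)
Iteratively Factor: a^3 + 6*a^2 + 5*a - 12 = (a + 4)*(a^2 + 2*a - 3) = (a - 1)*(a + 4)*(a + 3)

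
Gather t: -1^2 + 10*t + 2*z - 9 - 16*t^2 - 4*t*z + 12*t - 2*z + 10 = -16*t^2 + t*(22 - 4*z)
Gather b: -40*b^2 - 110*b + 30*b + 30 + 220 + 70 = -40*b^2 - 80*b + 320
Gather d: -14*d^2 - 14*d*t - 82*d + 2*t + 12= -14*d^2 + d*(-14*t - 82) + 2*t + 12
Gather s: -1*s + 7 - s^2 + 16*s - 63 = -s^2 + 15*s - 56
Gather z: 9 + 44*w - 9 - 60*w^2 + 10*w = -60*w^2 + 54*w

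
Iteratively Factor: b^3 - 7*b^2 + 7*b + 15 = (b - 5)*(b^2 - 2*b - 3) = (b - 5)*(b + 1)*(b - 3)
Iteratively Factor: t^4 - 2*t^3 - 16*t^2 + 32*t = (t + 4)*(t^3 - 6*t^2 + 8*t) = (t - 4)*(t + 4)*(t^2 - 2*t) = (t - 4)*(t - 2)*(t + 4)*(t)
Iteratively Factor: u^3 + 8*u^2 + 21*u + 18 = (u + 3)*(u^2 + 5*u + 6) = (u + 2)*(u + 3)*(u + 3)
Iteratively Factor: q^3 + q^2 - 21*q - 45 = (q + 3)*(q^2 - 2*q - 15) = (q - 5)*(q + 3)*(q + 3)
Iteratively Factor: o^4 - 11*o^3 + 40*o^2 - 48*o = (o)*(o^3 - 11*o^2 + 40*o - 48) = o*(o - 3)*(o^2 - 8*o + 16) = o*(o - 4)*(o - 3)*(o - 4)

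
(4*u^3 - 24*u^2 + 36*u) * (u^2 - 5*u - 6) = 4*u^5 - 44*u^4 + 132*u^3 - 36*u^2 - 216*u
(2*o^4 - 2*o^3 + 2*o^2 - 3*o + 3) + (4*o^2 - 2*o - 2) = 2*o^4 - 2*o^3 + 6*o^2 - 5*o + 1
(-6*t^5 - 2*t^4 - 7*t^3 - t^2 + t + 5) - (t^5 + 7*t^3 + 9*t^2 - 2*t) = -7*t^5 - 2*t^4 - 14*t^3 - 10*t^2 + 3*t + 5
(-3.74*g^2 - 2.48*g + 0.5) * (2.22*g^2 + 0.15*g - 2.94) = -8.3028*g^4 - 6.0666*g^3 + 11.7336*g^2 + 7.3662*g - 1.47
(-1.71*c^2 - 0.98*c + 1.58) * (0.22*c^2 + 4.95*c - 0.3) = -0.3762*c^4 - 8.6801*c^3 - 3.9904*c^2 + 8.115*c - 0.474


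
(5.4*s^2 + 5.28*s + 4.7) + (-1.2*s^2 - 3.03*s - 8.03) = 4.2*s^2 + 2.25*s - 3.33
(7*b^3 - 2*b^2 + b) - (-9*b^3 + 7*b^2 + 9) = 16*b^3 - 9*b^2 + b - 9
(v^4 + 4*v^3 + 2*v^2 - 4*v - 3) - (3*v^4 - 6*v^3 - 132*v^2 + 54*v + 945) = -2*v^4 + 10*v^3 + 134*v^2 - 58*v - 948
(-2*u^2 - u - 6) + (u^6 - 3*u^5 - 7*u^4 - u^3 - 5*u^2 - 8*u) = u^6 - 3*u^5 - 7*u^4 - u^3 - 7*u^2 - 9*u - 6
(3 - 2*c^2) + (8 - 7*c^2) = 11 - 9*c^2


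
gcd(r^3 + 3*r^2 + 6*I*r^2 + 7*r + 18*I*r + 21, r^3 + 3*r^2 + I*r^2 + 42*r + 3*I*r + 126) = r^2 + r*(3 + 7*I) + 21*I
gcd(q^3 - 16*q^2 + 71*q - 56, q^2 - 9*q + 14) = q - 7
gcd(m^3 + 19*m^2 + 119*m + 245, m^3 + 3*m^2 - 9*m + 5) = m + 5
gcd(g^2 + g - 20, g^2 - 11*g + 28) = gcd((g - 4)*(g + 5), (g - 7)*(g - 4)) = g - 4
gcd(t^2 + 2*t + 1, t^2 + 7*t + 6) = t + 1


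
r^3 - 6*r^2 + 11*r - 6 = (r - 3)*(r - 2)*(r - 1)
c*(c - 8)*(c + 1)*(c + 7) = c^4 - 57*c^2 - 56*c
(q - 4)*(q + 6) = q^2 + 2*q - 24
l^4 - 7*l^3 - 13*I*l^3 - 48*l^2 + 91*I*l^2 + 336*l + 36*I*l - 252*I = (l - 7)*(l - 6*I)^2*(l - I)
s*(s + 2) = s^2 + 2*s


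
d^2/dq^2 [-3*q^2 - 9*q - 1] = -6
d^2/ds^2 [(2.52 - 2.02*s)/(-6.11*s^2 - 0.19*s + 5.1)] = ((30.0268 - 74.0532*s)*(6.11*s^2 + 0.19*s - 5.1) + (2.02*s - 2.52)*(12.22*s + 0.19)*(24.44*s + 0.38))/(6.11*s^2 + 0.19*s - 5.1)^3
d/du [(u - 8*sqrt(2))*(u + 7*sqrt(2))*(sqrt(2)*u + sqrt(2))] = 3*sqrt(2)*u^2 - 4*u + 2*sqrt(2)*u - 112*sqrt(2) - 2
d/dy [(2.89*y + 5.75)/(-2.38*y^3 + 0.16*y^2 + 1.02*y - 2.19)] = (13.7564*y^3 + 40.5926*y^2 - 1.84*y - 12.1941)/(5.6644*y^6 - 0.7616*y^5 - 4.8296*y^4 + 10.7508*y^3 + 0.3396*y^2 - 4.4676*y + 4.7961)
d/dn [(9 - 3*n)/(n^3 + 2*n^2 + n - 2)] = 3*(2*n^3 - 7*n^2 - 12*n - 1)/(n^6 + 4*n^5 + 6*n^4 - 7*n^2 - 4*n + 4)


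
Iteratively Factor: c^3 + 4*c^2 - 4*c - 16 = (c - 2)*(c^2 + 6*c + 8) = (c - 2)*(c + 4)*(c + 2)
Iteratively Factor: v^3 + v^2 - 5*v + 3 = (v + 3)*(v^2 - 2*v + 1) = (v - 1)*(v + 3)*(v - 1)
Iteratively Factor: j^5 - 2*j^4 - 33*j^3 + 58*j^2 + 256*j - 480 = (j + 4)*(j^4 - 6*j^3 - 9*j^2 + 94*j - 120) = (j + 4)^2*(j^3 - 10*j^2 + 31*j - 30) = (j - 3)*(j + 4)^2*(j^2 - 7*j + 10) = (j - 5)*(j - 3)*(j + 4)^2*(j - 2)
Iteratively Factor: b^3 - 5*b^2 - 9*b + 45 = (b - 3)*(b^2 - 2*b - 15) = (b - 3)*(b + 3)*(b - 5)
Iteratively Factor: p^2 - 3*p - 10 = (p - 5)*(p + 2)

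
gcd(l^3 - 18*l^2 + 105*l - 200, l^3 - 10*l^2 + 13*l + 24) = l - 8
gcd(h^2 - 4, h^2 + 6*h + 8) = h + 2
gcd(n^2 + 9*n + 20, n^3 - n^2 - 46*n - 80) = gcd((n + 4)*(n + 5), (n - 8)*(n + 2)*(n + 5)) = n + 5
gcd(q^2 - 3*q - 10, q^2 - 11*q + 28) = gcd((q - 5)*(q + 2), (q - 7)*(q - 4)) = 1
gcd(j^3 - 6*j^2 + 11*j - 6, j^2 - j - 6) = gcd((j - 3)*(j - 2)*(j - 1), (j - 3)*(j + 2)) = j - 3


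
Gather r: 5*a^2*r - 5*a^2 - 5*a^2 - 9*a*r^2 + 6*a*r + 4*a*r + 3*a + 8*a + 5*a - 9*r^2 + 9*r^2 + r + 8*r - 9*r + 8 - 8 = -10*a^2 - 9*a*r^2 + 16*a + r*(5*a^2 + 10*a)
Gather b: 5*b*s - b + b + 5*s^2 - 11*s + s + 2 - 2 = 5*b*s + 5*s^2 - 10*s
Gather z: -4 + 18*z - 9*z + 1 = 9*z - 3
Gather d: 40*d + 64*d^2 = 64*d^2 + 40*d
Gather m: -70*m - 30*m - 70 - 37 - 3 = -100*m - 110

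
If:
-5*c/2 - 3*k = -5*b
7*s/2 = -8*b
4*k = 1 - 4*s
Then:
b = -7*s/16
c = 13*s/40 - 3/10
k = 1/4 - s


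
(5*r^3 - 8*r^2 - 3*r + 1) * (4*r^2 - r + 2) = 20*r^5 - 37*r^4 + 6*r^3 - 9*r^2 - 7*r + 2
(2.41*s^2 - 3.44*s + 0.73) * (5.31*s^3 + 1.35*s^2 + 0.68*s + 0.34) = 12.7971*s^5 - 15.0129*s^4 + 0.8711*s^3 - 0.5343*s^2 - 0.6732*s + 0.2482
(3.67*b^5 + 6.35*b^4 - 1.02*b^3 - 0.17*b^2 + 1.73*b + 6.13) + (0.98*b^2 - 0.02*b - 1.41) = 3.67*b^5 + 6.35*b^4 - 1.02*b^3 + 0.81*b^2 + 1.71*b + 4.72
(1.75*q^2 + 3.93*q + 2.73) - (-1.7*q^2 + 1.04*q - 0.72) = 3.45*q^2 + 2.89*q + 3.45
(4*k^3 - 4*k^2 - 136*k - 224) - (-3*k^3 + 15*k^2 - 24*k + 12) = 7*k^3 - 19*k^2 - 112*k - 236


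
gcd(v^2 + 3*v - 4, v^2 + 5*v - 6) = v - 1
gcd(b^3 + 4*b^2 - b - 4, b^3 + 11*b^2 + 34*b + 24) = b^2 + 5*b + 4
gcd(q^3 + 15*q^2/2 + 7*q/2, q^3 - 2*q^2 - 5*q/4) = q^2 + q/2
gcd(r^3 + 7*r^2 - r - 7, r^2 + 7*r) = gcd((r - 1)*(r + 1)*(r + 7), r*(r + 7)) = r + 7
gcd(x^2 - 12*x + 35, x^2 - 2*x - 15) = x - 5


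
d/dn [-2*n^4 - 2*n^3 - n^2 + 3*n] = -8*n^3 - 6*n^2 - 2*n + 3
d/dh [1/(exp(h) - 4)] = -exp(h)/(exp(h) - 4)^2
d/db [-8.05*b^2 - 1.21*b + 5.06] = -16.1*b - 1.21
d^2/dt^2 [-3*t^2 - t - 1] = -6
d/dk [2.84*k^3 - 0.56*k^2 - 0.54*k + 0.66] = 8.52*k^2 - 1.12*k - 0.54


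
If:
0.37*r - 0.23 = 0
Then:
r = 0.62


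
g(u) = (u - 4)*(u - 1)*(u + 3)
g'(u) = (u - 4)*(u - 1) + (u - 4)*(u + 3) + (u - 1)*(u + 3)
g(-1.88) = 18.97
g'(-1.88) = 7.12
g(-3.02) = -0.56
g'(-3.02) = 28.44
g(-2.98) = 0.56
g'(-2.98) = 27.56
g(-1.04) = 20.15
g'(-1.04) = -3.60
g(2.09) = -10.60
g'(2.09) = -6.26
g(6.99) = 178.92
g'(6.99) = 107.62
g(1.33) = -3.82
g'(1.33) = -11.01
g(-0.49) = 16.79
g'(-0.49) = -8.32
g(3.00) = -12.00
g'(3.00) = 4.00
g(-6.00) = -210.00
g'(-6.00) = 121.00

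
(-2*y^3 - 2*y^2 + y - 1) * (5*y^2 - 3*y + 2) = -10*y^5 - 4*y^4 + 7*y^3 - 12*y^2 + 5*y - 2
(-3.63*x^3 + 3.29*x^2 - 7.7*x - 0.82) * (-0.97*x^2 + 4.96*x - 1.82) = 3.5211*x^5 - 21.1961*x^4 + 30.394*x^3 - 43.3844*x^2 + 9.9468*x + 1.4924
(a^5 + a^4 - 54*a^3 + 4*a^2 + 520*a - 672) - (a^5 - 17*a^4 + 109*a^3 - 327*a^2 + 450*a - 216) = 18*a^4 - 163*a^3 + 331*a^2 + 70*a - 456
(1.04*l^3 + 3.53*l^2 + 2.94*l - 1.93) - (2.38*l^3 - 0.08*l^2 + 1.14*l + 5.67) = -1.34*l^3 + 3.61*l^2 + 1.8*l - 7.6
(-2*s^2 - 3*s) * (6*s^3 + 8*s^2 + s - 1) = -12*s^5 - 34*s^4 - 26*s^3 - s^2 + 3*s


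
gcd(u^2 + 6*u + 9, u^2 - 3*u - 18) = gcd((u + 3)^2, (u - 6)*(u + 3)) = u + 3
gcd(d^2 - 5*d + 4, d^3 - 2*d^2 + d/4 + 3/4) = d - 1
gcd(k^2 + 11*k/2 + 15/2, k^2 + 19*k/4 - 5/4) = 1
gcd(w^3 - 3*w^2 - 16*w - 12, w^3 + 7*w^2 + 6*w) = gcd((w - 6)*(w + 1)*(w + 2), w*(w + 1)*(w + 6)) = w + 1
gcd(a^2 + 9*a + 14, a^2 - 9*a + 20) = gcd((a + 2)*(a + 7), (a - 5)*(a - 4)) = 1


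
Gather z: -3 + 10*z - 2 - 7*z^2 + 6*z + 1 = -7*z^2 + 16*z - 4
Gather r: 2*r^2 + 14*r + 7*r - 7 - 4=2*r^2 + 21*r - 11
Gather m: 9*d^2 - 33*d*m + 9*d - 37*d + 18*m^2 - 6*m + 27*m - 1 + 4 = 9*d^2 - 28*d + 18*m^2 + m*(21 - 33*d) + 3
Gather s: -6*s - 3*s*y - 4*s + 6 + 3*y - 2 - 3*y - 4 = s*(-3*y - 10)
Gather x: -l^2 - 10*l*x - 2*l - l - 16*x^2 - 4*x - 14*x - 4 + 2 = -l^2 - 3*l - 16*x^2 + x*(-10*l - 18) - 2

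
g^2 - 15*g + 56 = (g - 8)*(g - 7)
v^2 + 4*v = v*(v + 4)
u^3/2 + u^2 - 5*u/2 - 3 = (u/2 + 1/2)*(u - 2)*(u + 3)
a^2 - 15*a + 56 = (a - 8)*(a - 7)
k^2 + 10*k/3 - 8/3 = (k - 2/3)*(k + 4)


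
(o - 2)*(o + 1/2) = o^2 - 3*o/2 - 1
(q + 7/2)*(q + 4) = q^2 + 15*q/2 + 14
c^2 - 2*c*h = c*(c - 2*h)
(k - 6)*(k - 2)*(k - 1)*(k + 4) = k^4 - 5*k^3 - 16*k^2 + 68*k - 48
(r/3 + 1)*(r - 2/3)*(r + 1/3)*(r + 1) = r^4/3 + 11*r^3/9 + 13*r^2/27 - 17*r/27 - 2/9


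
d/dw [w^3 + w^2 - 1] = w*(3*w + 2)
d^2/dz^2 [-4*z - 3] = 0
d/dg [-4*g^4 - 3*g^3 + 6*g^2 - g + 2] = -16*g^3 - 9*g^2 + 12*g - 1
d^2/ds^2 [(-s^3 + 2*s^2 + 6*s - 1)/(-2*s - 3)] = 2*(4*s^3 + 18*s^2 + 27*s + 22)/(8*s^3 + 36*s^2 + 54*s + 27)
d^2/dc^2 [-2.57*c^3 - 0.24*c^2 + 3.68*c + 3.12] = -15.42*c - 0.48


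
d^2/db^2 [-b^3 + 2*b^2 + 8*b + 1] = 4 - 6*b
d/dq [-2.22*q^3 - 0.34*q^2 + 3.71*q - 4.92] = -6.66*q^2 - 0.68*q + 3.71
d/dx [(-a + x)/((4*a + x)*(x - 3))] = ((a - x)*(4*a + x) + (a - x)*(x - 3) + (4*a + x)*(x - 3))/((4*a + x)^2*(x - 3)^2)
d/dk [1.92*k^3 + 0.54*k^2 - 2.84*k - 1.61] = 5.76*k^2 + 1.08*k - 2.84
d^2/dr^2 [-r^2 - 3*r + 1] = -2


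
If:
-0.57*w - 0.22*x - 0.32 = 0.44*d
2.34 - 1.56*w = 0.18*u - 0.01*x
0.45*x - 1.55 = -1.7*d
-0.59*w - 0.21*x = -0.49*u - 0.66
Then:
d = 5.91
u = -6.84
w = 2.17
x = -18.90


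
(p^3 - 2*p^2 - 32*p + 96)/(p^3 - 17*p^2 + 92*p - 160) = (p^2 + 2*p - 24)/(p^2 - 13*p + 40)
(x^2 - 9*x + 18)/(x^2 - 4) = (x^2 - 9*x + 18)/(x^2 - 4)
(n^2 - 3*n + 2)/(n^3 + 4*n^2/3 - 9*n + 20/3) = 3*(n - 2)/(3*n^2 + 7*n - 20)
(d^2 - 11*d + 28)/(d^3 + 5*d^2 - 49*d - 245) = (d - 4)/(d^2 + 12*d + 35)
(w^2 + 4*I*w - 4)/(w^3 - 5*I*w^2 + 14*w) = (w + 2*I)/(w*(w - 7*I))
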